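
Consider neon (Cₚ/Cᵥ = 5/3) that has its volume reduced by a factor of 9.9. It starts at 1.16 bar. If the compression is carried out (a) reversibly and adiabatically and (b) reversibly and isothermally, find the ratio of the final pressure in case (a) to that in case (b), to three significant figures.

P_adiabatic / P_isothermal ≈ 4.61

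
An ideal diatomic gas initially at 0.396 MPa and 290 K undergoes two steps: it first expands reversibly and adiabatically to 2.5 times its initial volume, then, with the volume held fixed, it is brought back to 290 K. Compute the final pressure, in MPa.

P₃ ≈ 0.158 MPa

For a diatomic ideal gas γ = 7/5.
Adiabatic step (PV^γ = const): P₂ = 0.396×(1/2.5)^(7/5) = 0.1098 MPa; T₂ = 290×(1/2.5)^(2/5) = 201 K.
Isochoric: P₃ = P₂(T₃/T₂) = 0.1098 × (290/201) = 0.1584 MPa.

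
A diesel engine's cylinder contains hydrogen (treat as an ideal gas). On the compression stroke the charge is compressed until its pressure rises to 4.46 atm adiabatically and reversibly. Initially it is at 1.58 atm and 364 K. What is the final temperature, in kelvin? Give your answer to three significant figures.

T₂ ≈ 490 K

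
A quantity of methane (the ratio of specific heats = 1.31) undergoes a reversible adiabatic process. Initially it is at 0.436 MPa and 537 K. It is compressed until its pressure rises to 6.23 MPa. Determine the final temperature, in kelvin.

T₂ ≈ 1010 K

Adiabatic: T₂/T₁ = (P₂/P₁)^((γ−1)/γ).
T₂ = 537 × (6.23/0.436)^(0.237) = 1008 K.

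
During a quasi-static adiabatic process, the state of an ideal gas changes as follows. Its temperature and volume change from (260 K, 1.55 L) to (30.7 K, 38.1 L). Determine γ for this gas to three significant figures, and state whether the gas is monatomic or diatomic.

γ ≈ 1.67; monatomic

TV^(γ−1) = const ⇒ γ − 1 = ln(T₂/T₁) / ln(V₁/V₂).
γ = 1 + ln(30.7/260) / ln(1.55/38.1) = 1.667.
γ ≈ 1.67 is close to 5/3, so the gas is monatomic.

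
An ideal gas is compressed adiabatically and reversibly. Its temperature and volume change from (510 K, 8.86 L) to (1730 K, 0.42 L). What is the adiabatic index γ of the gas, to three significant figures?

TV^(γ−1) = const ⇒ γ − 1 = ln(T₂/T₁) / ln(V₁/V₂).
γ = 1 + ln(1730/510) / ln(8.86/0.42) = 1.401.

γ ≈ 1.40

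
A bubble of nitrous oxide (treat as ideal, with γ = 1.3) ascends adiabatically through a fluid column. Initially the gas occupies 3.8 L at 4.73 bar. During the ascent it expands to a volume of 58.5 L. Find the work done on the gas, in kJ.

P₂ = P₁(V₁/V₂)^γ = 4.73×(3.8/58.5)^(1.3) = 0.1353 bar.
For a reversible adiabat, W_by_gas = (P₁V₁ − P₂V₂)/(γ−1).
W_by = (473000×0.0038 − 13530×0.0585) / (0.3) = 3353 J.
W_on_gas = −W_by = -3353 J.

W ≈ -3.35 kJ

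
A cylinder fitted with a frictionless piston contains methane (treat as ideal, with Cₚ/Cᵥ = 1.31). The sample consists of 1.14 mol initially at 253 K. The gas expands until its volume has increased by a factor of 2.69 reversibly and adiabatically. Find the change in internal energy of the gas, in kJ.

ΔU ≈ -2.04 kJ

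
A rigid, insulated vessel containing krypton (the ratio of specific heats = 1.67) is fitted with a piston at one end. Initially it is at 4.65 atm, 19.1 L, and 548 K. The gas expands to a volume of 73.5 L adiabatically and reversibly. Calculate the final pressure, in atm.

P₂ ≈ 0.490 atm

Adiabatic: P₁V₁^γ = P₂V₂^γ ⇒ P₂ = P₁ (V₁/V₂)^γ.
P₂ = 4.65 × (19.1/73.5)^(1.67) = 0.4899 atm.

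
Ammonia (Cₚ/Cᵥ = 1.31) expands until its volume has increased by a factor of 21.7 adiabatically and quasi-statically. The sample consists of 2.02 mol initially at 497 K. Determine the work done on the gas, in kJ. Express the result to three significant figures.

W ≈ -16.6 kJ

For a reversible adiabat TV^(γ−1) is constant, so T₂ = T₁ (V₁/V₂)^(γ−1).
T₂ = 497 × (1/21.7)^(0.31) = 191.4 K.
Q = 0, so ΔU = W_on_gas = nCᵥΔT with Cᵥ = R/(γ−1) = 26.82 J/(mol·K).
ΔU = 2.02 × 26.82 × (191.4 − 497) = -16550 J.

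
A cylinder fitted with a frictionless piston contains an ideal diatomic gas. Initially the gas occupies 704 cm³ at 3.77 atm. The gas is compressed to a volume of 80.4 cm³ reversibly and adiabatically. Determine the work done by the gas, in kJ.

W ≈ -0.929 kJ

γ = 7/5 for a diatomic ideal gas.
P₂ = P₁(V₁/V₂)^γ = 3.77×(704/80.4)^(7/5) = 78.63 atm.
For a reversible adiabat, W_by_gas = (P₁V₁ − P₂V₂)/(γ−1).
W_by = (382000×0.000704 − 7.967×10^6×8.04×10^-5) / (2/5) = -929.1 J.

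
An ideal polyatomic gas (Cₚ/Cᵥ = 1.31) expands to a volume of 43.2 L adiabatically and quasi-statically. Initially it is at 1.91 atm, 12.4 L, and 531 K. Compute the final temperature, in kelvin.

Adiabatic: T₁V₁^(γ−1) = T₂V₂^(γ−1) ⇒ T₂ = T₁ (V₁/V₂)^(γ−1).
T₂ = 531 × (12.4/43.2)^(0.31) = 360.6 K.

T₂ ≈ 361 K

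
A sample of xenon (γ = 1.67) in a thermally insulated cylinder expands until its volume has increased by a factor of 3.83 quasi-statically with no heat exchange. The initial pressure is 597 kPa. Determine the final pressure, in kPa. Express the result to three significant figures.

P₂ ≈ 63.4 kPa

Since PV^γ is constant along a reversible adiabat, P₂ = P₁ (V₁/V₂)^γ.
P₂ = 597 × (1/3.83)^(1.67) = 63.39 kPa.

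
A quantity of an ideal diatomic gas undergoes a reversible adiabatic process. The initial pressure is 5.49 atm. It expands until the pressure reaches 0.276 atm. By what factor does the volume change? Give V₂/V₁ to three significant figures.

From PV^γ = const, V₂/V₁ = (P₁/P₂)^(1/γ).
For a diatomic ideal gas γ = 7/5.
V₂/V₁ = (5.49/0.276)^(5/7) = 8.465.

V₂/V₁ ≈ 8.46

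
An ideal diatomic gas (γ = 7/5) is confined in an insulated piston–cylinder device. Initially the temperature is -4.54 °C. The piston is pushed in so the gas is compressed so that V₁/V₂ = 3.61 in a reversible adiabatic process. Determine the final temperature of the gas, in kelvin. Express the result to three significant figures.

T₂ ≈ 449 K

For a reversible adiabat TV^(γ−1) is constant, so T₂ = T₁ (V₁/V₂)^(γ−1).
T₁ = -4.54 °C = 268.6 K.
T₂ = 268.6 × 3.61^(2/5) = 448.9 K.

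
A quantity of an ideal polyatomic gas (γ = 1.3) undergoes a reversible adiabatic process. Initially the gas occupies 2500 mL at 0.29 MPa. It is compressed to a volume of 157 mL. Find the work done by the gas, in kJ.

W ≈ -3.13 kJ

P₂ = P₁(V₁/V₂)^γ = 0.29×(2500/157)^(1.3) = 10.59 MPa.
For a reversible adiabat, W_by_gas = (P₁V₁ − P₂V₂)/(γ−1).
W_by = (290000×0.0025 − 1.059×10^7×0.000157) / (0.3) = -3127 J.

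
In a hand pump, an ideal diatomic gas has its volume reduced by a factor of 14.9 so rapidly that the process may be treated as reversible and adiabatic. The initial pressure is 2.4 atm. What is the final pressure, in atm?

Adiabatic: P₁V₁^γ = P₂V₂^γ ⇒ P₂ = P₁ (V₁/V₂)^γ.
For a diatomic ideal gas γ = 7/5.
P₂ = 2.4 × 14.9^(7/5) = 105.4 atm.

P₂ ≈ 105 atm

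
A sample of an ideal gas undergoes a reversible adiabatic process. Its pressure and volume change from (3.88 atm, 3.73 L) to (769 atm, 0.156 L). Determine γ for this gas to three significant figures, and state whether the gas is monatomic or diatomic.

γ ≈ 1.67; monatomic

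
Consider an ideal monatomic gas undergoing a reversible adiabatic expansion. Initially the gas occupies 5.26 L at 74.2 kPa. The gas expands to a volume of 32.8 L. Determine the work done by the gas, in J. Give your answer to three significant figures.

W ≈ 413 J

γ = 5/3 for a monatomic ideal gas.
P₂ = P₁(V₁/V₂)^γ = 74.2×(5.26/32.8)^(5/3) = 3.512 kPa.
For a reversible adiabat, W_by_gas = (P₁V₁ − P₂V₂)/(γ−1).
W_by = (74200×0.00526 − 3512×0.0328) / (2/3) = 412.6 J.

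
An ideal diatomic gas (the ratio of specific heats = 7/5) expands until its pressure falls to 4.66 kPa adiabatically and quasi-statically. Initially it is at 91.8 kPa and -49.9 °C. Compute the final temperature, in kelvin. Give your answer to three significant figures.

T₂ ≈ 95.3 K

Along an adiabat T P^((1−γ)/γ) is constant, so T₂ = T₁ (P₂/P₁)^((γ−1)/γ).
T₁ = -49.9 °C = 223.2 K.
T₂ = 223.2 × (4.66/91.8)^(2/7) = 95.27 K.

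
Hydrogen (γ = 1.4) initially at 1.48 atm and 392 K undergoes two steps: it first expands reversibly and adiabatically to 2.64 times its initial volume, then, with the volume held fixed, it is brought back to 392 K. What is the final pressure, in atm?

Adiabatic step (PV^γ = const): P₂ = 1.48×(1/2.64)^(1.4) = 0.3802 atm; T₂ = 392×(1/2.64)^(0.4) = 265.9 K.
Isochoric: P₃ = P₂(T₃/T₂) = 0.3802 × (392/265.9) = 0.5606 atm.

P₃ ≈ 0.561 atm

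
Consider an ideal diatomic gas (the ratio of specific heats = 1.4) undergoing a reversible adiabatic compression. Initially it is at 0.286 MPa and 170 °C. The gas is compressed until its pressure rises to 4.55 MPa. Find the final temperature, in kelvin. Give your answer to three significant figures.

Along an adiabat T P^((1−γ)/γ) is constant, so T₂ = T₁ (P₂/P₁)^((γ−1)/γ).
T₁ = 170 °C = 443.1 K.
T₂ = 443.1 × (4.55/0.286)^(0.286) = 977 K.

T₂ ≈ 977 K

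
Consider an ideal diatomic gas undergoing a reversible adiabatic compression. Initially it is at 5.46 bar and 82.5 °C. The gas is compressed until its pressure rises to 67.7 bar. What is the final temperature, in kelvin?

T₂ ≈ 730 K

Adiabatic: T₂/T₁ = (P₂/P₁)^((γ−1)/γ).
For a diatomic ideal gas γ = 7/5, so (γ−1)/γ = 2/7.
T₁ = 82.5 °C = 355.6 K.
T₂ = 355.6 × (67.7/5.46)^(2/7) = 730.2 K.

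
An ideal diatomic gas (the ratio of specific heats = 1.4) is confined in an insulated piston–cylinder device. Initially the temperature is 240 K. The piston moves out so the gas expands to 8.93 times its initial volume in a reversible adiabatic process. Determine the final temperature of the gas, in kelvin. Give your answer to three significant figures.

T₂ ≈ 100 K

For a reversible adiabat TV^(γ−1) is constant, so T₂ = T₁ (V₁/V₂)^(γ−1).
T₂ = 240 × (1/8.93)^(0.4) = 99.97 K.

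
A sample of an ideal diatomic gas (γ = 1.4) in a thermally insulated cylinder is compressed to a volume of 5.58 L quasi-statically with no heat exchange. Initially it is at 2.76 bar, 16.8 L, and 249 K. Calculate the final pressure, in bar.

Since PV^γ is constant along a reversible adiabat, P₂ = P₁ (V₁/V₂)^γ.
P₂ = 2.76 × (16.8/5.58)^(1.4) = 12.91 bar.

P₂ ≈ 12.9 bar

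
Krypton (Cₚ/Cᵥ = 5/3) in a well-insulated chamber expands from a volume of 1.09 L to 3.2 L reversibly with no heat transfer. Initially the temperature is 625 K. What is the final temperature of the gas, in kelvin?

Adiabatic: T₁V₁^(γ−1) = T₂V₂^(γ−1) ⇒ T₂ = T₁ (V₁/V₂)^(γ−1).
T₂ = 625 × (1.09/3.2)^(2/3) = 304.8 K.

T₂ ≈ 305 K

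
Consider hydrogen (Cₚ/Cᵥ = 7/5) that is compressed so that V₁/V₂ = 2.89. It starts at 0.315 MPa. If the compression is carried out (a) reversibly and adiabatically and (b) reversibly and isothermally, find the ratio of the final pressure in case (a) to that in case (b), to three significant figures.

P_adiabatic / P_isothermal ≈ 1.53

Isothermal: P_b = P₁(V₁/V₂) = 0.315×2.89.
Adiabatic: P_a = P₁(V₁/V₂)^γ = 0.315×2.89^(7/5).
P_a/P_b = (V₁/V₂)^(γ−1) = 2.89^(2/5) = 1.529.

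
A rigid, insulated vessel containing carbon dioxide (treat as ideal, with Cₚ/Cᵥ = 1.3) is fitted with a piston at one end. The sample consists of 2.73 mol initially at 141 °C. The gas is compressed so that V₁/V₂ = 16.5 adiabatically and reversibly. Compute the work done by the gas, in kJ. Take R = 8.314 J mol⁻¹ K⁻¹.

W ≈ -41.3 kJ

Adiabatic: T₁V₁^(γ−1) = T₂V₂^(γ−1) ⇒ T₂ = T₁ (V₁/V₂)^(γ−1).
T₁ = 141 °C = 414.1 K.
T₂ = 414.1 × 16.5^(0.3) = 960.3 K.
Q = 0, so ΔU = W_on_gas = nCᵥΔT with Cᵥ = R/(γ−1) = 27.71 J/(mol·K).
ΔU = 2.73 × 27.71 × (960.3 − 414.1) = 41320 J.
Work done by the gas = −ΔU = -41320 J.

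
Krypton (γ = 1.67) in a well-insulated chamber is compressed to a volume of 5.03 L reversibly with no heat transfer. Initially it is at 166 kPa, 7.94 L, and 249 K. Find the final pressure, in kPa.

P₂ ≈ 356 kPa

Since PV^γ is constant along a reversible adiabat, P₂ = P₁ (V₁/V₂)^γ.
P₂ = 166 × (7.94/5.03)^(1.67) = 355.8 kPa.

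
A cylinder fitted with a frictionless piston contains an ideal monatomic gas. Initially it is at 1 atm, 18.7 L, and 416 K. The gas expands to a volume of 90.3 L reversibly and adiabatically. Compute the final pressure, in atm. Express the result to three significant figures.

P₂ ≈ 0.0725 atm

Adiabatic: P₁V₁^γ = P₂V₂^γ ⇒ P₂ = P₁ (V₁/V₂)^γ.
γ = 5/3 for a monatomic ideal gas.
P₂ = 1 × (18.7/90.3)^(5/3) = 0.07249 atm.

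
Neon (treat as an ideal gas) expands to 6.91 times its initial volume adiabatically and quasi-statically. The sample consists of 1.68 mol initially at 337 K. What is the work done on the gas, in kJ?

W ≈ -5.11 kJ

Adiabatic: T₁V₁^(γ−1) = T₂V₂^(γ−1) ⇒ T₂ = T₁ (V₁/V₂)^(γ−1).
γ = 5/3 for a monatomic ideal gas, so γ−1 = 2/3.
T₂ = 337 × (1/6.91)^(2/3) = 92.89 K.
Q = 0, so ΔU = W_on_gas = nCᵥΔT with Cᵥ = R/(γ−1) = 12.47 J/(mol·K).
ΔU = 1.68 × 12.47 × (92.89 − 337) = -5114 J.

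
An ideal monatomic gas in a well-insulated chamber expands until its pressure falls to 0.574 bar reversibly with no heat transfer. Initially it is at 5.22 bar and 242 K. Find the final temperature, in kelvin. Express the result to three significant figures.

T₂ ≈ 100 K

Adiabatic: T₂/T₁ = (P₂/P₁)^((γ−1)/γ).
For a monatomic ideal gas γ = 5/3, so (γ−1)/γ = 2/5.
T₂ = 242 × (0.574/5.22)^(2/5) = 100.1 K.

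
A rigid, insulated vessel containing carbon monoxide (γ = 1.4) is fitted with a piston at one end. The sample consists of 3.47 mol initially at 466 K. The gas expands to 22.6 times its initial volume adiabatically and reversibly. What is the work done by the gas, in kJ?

W ≈ 24.0 kJ

Adiabatic: T₁V₁^(γ−1) = T₂V₂^(γ−1) ⇒ T₂ = T₁ (V₁/V₂)^(γ−1).
T₂ = 466 × (1/22.6)^(0.4) = 133.9 K.
Q = 0, so ΔU = W_on_gas = nCᵥΔT with Cᵥ = R/(γ−1) = 20.79 J/(mol·K).
ΔU = 3.47 × 20.79 × (133.9 − 466) = -23950 J.
Work done by the gas = −ΔU = 23950 J.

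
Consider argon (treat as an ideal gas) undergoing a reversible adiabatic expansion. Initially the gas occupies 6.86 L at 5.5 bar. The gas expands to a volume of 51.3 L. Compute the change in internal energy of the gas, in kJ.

ΔU ≈ -4.18 kJ

γ = 5/3 for a monatomic ideal gas.
P₂ = P₁(V₁/V₂)^γ = 5.5×(6.86/51.3)^(5/3) = 0.1923 bar.
For a reversible adiabat, W_by_gas = (P₁V₁ − P₂V₂)/(γ−1).
W_by = (550000×0.00686 − 19230×0.0513) / (2/3) = 4180 J.
Q = 0 ⇒ ΔU = −W_by = -4180 J.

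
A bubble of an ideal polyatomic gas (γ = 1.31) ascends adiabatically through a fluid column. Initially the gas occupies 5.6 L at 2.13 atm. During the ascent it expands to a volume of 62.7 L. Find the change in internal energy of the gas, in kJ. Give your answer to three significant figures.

P₂ = P₁(V₁/V₂)^γ = 2.13×(5.6/62.7)^(1.31) = 0.08997 atm.
For a reversible adiabat, W_by_gas = (P₁V₁ − P₂V₂)/(γ−1).
W_by = (215800×0.0056 − 9116×0.0627) / (0.31) = 2055 J.
Q = 0 ⇒ ΔU = −W_by = -2055 J.

ΔU ≈ -2.05 kJ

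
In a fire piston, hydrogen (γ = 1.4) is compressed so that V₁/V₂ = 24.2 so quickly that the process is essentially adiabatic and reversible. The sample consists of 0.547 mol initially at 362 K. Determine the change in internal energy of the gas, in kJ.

For a reversible adiabat TV^(γ−1) is constant, so T₂ = T₁ (V₁/V₂)^(γ−1).
T₂ = 362 × 24.2^(0.4) = 1295 K.
Q = 0, so ΔU = W_on_gas = nCᵥΔT with Cᵥ = R/(γ−1) = 20.79 J/(mol·K).
ΔU = 0.547 × 20.79 × (1295 − 362) = 10610 J.

ΔU ≈ 10.6 kJ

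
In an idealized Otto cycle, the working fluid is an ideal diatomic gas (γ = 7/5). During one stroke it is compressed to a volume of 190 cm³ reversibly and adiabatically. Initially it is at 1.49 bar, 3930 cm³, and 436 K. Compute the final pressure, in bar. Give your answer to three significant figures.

P₂ ≈ 104 bar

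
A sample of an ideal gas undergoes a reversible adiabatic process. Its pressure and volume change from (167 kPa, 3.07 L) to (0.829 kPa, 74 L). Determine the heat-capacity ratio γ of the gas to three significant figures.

γ ≈ 1.67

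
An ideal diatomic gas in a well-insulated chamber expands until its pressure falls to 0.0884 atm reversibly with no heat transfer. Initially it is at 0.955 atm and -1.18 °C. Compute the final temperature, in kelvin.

T₂ ≈ 138 K

Along an adiabat T P^((1−γ)/γ) is constant, so T₂ = T₁ (P₂/P₁)^((γ−1)/γ).
For a diatomic ideal gas γ = 7/5, so (γ−1)/γ = 2/7.
T₁ = -1.18 °C = 272 K.
T₂ = 272 × (0.0884/0.955)^(2/7) = 137.8 K.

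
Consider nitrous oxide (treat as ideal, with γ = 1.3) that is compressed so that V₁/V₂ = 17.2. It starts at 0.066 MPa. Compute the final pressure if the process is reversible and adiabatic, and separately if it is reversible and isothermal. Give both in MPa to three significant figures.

adiabatic: 2.67 MPa; isothermal: 1.14 MPa

Isothermal: P₂ = P₁(V₁/V₂) = 0.066×17.2 = 1.135 MPa.
Adiabatic: P₂ = P₁(V₁/V₂)^γ = 0.066×17.2^(1.3) = 2.665 MPa.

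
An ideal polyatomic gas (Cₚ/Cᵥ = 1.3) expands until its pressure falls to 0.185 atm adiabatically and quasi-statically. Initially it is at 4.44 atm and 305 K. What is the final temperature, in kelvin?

Along an adiabat T P^((1−γ)/γ) is constant, so T₂ = T₁ (P₂/P₁)^((γ−1)/γ).
T₂ = 305 × (0.185/4.44)^(0.231) = 146.5 K.

T₂ ≈ 146 K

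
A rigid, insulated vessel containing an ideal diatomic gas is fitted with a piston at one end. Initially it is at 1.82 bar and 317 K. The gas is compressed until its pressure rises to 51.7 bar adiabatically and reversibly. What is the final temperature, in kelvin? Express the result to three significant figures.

T₂ ≈ 825 K

Along an adiabat T P^((1−γ)/γ) is constant, so T₂ = T₁ (P₂/P₁)^((γ−1)/γ).
For a diatomic ideal gas γ = 7/5, so (γ−1)/γ = 2/7.
T₂ = 317 × (51.7/1.82)^(2/7) = 824.7 K.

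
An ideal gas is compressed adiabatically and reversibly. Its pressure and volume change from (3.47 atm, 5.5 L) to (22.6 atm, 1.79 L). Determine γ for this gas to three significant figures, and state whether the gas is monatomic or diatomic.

γ ≈ 1.67; monatomic

PV^γ = const ⇒ γ = ln(P₂/P₁) / ln(V₁/V₂).
γ = ln(22.6/3.47) / ln(5.5/1.79) = 1.669.
γ ≈ 1.67 is close to 5/3, so the gas is monatomic.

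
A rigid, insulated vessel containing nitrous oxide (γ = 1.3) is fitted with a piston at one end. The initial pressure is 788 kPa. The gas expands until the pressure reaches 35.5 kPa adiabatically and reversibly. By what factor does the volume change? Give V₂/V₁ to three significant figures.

V₂/V₁ ≈ 10.9

From PV^γ = const, V₂/V₁ = (P₁/P₂)^(1/γ).
V₂/V₁ = (788/35.5)^(0.769) = 10.85.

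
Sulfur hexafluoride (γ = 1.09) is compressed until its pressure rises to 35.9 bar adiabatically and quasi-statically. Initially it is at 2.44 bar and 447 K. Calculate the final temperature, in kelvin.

T₂ ≈ 558 K

Along an adiabat T P^((1−γ)/γ) is constant, so T₂ = T₁ (P₂/P₁)^((γ−1)/γ).
T₂ = 447 × (35.9/2.44)^(0.0826) = 558.1 K.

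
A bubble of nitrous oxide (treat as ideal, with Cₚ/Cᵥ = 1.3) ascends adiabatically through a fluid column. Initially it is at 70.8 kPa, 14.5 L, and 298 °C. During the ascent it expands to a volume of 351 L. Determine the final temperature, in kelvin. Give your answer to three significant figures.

T₂ ≈ 220 K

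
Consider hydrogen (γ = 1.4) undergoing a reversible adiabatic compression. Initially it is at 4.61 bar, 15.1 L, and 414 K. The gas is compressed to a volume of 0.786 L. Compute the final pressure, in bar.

Adiabatic: P₁V₁^γ = P₂V₂^γ ⇒ P₂ = P₁ (V₁/V₂)^γ.
P₂ = 4.61 × (15.1/0.786)^(1.4) = 288.9 bar.

P₂ ≈ 289 bar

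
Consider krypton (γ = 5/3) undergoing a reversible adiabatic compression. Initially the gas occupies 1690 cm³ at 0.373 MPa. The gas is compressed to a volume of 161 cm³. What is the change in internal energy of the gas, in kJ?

P₂ = P₁(V₁/V₂)^γ = 0.373×(1690/161)^(5/3) = 18.77 MPa.
For a reversible adiabat, W_by_gas = (P₁V₁ − P₂V₂)/(γ−1).
W_by = (373000×0.00169 − 1.877×10^7×0.000161) / (2/3) = -3588 J.
Q = 0 ⇒ ΔU = −W_by = 3588 J.

ΔU ≈ 3.59 kJ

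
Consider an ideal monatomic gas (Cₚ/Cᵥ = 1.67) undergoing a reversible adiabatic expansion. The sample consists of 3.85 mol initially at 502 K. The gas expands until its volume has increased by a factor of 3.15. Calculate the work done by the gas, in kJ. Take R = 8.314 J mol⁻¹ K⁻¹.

W ≈ 12.9 kJ

Adiabatic: T₁V₁^(γ−1) = T₂V₂^(γ−1) ⇒ T₂ = T₁ (V₁/V₂)^(γ−1).
T₂ = 502 × (1/3.15)^(0.67) = 232.7 K.
Q = 0, so ΔU = W_on_gas = nCᵥΔT with Cᵥ = R/(γ−1) = 12.41 J/(mol·K).
ΔU = 3.85 × 12.41 × (232.7 − 502) = -12860 J.
Work done by the gas = −ΔU = 12860 J.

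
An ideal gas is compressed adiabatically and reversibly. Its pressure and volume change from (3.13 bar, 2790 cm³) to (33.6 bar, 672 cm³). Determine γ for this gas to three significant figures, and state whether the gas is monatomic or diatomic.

γ ≈ 1.67; monatomic

PV^γ = const ⇒ γ = ln(P₂/P₁) / ln(V₁/V₂).
γ = ln(33.6/3.13) / ln(2790/672) = 1.667.
γ ≈ 1.67 is close to 5/3, so the gas is monatomic.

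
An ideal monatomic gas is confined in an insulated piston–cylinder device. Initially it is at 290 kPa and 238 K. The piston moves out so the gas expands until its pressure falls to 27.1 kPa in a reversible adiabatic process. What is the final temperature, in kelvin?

T₂ ≈ 92.2 K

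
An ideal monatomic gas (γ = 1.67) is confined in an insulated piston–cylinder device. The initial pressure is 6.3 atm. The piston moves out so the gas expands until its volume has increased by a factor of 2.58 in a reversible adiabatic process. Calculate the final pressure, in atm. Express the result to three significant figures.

P₂ ≈ 1.29 atm

Adiabatic: P₁V₁^γ = P₂V₂^γ ⇒ P₂ = P₁ (V₁/V₂)^γ.
P₂ = 6.3 × (1/2.58)^(1.67) = 1.294 atm.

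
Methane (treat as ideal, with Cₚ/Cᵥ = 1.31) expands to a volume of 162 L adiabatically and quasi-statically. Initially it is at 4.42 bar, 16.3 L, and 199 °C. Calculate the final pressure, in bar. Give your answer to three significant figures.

P₂ ≈ 0.218 bar

Adiabatic: P₁V₁^γ = P₂V₂^γ ⇒ P₂ = P₁ (V₁/V₂)^γ.
P₂ = 4.42 × (16.3/162)^(1.31) = 0.2182 bar.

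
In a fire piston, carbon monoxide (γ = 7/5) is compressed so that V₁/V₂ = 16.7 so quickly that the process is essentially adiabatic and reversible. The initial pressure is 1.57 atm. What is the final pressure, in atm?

P₂ ≈ 80.9 atm

Adiabatic: P₁V₁^γ = P₂V₂^γ ⇒ P₂ = P₁ (V₁/V₂)^γ.
P₂ = 1.57 × 16.7^(7/5) = 80.85 atm.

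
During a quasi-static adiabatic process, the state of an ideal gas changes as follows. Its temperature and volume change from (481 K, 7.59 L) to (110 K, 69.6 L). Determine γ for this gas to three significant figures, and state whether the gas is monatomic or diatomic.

γ ≈ 1.67; monatomic

TV^(γ−1) = const ⇒ γ − 1 = ln(T₂/T₁) / ln(V₁/V₂).
γ = 1 + ln(110/481) / ln(7.59/69.6) = 1.666.
γ ≈ 1.67 is close to 5/3, so the gas is monatomic.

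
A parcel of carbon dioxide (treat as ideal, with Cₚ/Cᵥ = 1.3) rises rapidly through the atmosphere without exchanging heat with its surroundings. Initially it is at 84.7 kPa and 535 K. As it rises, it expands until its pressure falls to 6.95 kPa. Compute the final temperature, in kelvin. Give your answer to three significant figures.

T₂ ≈ 300 K

Along an adiabat T P^((1−γ)/γ) is constant, so T₂ = T₁ (P₂/P₁)^((γ−1)/γ).
T₂ = 535 × (6.95/84.7)^(0.231) = 300.4 K.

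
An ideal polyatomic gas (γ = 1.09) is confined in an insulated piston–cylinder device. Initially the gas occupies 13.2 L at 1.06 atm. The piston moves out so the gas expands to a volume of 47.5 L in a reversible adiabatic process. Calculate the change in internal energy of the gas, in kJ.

ΔU ≈ -1.71 kJ

P₂ = P₁(V₁/V₂)^γ = 1.06×(13.2/47.5)^(1.09) = 0.2625 atm.
For a reversible adiabat, W_by_gas = (P₁V₁ − P₂V₂)/(γ−1).
W_by = (107400×0.0132 − 26600×0.0475) / (0.09) = 1715 J.
Q = 0 ⇒ ΔU = −W_by = -1715 J.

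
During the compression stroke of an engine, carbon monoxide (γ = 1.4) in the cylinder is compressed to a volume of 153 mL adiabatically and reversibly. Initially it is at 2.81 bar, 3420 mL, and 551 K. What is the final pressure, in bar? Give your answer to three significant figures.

P₂ ≈ 218 bar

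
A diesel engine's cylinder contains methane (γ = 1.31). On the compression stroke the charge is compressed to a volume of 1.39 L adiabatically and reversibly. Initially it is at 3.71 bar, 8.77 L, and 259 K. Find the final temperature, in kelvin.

Adiabatic: T₁V₁^(γ−1) = T₂V₂^(γ−1) ⇒ T₂ = T₁ (V₁/V₂)^(γ−1).
T₂ = 259 × (8.77/1.39)^(0.31) = 458.5 K.

T₂ ≈ 458 K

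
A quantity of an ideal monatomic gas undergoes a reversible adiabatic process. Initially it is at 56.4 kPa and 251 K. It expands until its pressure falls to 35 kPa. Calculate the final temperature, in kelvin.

T₂ ≈ 207 K

Along an adiabat T P^((1−γ)/γ) is constant, so T₂ = T₁ (P₂/P₁)^((γ−1)/γ).
For a monatomic ideal gas γ = 5/3, so (γ−1)/γ = 2/5.
T₂ = 251 × (35/56.4)^(2/5) = 207.4 K.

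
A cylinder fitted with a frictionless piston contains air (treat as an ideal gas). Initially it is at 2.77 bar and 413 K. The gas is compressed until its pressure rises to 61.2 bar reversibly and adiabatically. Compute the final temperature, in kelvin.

Adiabatic: T₂/T₁ = (P₂/P₁)^((γ−1)/γ).
For a diatomic ideal gas γ = 7/5, so (γ−1)/γ = 2/7.
T₂ = 413 × (61.2/2.77)^(2/7) = 1000 K.

T₂ ≈ 1000 K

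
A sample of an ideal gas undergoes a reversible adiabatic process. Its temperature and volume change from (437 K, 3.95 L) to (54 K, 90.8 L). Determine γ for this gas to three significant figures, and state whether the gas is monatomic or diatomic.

TV^(γ−1) = const ⇒ γ − 1 = ln(T₂/T₁) / ln(V₁/V₂).
γ = 1 + ln(54/437) / ln(3.95/90.8) = 1.667.
γ ≈ 1.67 is close to 5/3, so the gas is monatomic.

γ ≈ 1.67; monatomic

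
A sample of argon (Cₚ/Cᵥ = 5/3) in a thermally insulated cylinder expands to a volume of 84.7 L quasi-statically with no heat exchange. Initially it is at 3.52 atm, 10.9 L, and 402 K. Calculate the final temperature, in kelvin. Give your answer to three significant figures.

T₂ ≈ 102 K

Adiabatic: T₁V₁^(γ−1) = T₂V₂^(γ−1) ⇒ T₂ = T₁ (V₁/V₂)^(γ−1).
T₂ = 402 × (10.9/84.7)^(2/3) = 102.5 K.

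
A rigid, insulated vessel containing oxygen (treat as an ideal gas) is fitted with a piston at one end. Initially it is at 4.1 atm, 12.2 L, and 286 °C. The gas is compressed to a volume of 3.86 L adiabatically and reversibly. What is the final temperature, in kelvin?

T₂ ≈ 886 K

For a reversible adiabat TV^(γ−1) is constant, so T₂ = T₁ (V₁/V₂)^(γ−1).
γ = 7/5 for a diatomic ideal gas.
T₁ = 286 °C = 559.1 K.
T₂ = 559.1 × (12.2/3.86)^(2/5) = 886 K.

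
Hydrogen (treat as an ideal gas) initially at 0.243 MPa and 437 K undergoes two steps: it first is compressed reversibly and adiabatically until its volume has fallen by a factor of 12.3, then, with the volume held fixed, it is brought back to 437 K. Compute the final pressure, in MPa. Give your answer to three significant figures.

P₃ ≈ 2.99 MPa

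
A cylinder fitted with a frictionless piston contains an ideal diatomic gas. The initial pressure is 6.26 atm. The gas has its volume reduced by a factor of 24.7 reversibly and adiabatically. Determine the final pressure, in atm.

Since PV^γ is constant along a reversible adiabat, P₂ = P₁ (V₁/V₂)^γ.
For a diatomic ideal gas γ = 7/5.
P₂ = 6.26 × 24.7^(7/5) = 557.6 atm.

P₂ ≈ 558 atm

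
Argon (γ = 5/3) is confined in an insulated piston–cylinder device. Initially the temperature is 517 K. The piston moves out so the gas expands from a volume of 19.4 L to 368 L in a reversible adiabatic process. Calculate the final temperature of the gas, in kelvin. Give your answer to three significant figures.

T₂ ≈ 72.7 K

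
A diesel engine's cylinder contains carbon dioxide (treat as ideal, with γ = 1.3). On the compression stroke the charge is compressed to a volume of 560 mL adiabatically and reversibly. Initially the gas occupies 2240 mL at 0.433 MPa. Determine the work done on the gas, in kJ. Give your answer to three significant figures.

P₂ = P₁(V₁/V₂)^γ = 0.433×(2240/560)^(1.3) = 2.625 MPa.
For a reversible adiabat, W_by_gas = (P₁V₁ − P₂V₂)/(γ−1).
W_by = (433000×0.00224 − 2.625×10^6×0.00056) / (0.3) = -1667 J.
W_on_gas = −W_by = 1667 J.

W ≈ 1.67 kJ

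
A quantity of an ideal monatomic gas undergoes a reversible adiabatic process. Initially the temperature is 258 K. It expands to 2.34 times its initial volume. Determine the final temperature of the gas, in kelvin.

T₂ ≈ 146 K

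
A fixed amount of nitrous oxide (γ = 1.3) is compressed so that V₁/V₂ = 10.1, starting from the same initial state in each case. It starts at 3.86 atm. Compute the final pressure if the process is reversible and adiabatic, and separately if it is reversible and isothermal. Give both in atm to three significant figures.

adiabatic: 78.0 atm; isothermal: 39.0 atm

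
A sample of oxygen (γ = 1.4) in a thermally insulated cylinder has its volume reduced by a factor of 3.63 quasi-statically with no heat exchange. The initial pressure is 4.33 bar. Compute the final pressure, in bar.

Since PV^γ is constant along a reversible adiabat, P₂ = P₁ (V₁/V₂)^γ.
P₂ = 4.33 × 3.63^(1.4) = 26.32 bar.

P₂ ≈ 26.3 bar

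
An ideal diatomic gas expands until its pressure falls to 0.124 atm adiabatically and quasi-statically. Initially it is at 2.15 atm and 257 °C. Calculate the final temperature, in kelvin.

T₂ ≈ 235 K

Along an adiabat T P^((1−γ)/γ) is constant, so T₂ = T₁ (P₂/P₁)^((γ−1)/γ).
For a diatomic ideal gas γ = 7/5, so (γ−1)/γ = 2/7.
T₁ = 257 °C = 530.1 K.
T₂ = 530.1 × (0.124/2.15)^(2/7) = 234.6 K.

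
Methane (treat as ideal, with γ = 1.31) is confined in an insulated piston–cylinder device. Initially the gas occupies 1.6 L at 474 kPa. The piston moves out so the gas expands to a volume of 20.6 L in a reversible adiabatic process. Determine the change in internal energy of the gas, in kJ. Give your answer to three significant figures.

ΔU ≈ -1.34 kJ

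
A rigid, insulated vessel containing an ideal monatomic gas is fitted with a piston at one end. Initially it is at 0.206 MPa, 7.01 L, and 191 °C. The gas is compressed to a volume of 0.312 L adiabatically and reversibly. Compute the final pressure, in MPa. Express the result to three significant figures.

Since PV^γ is constant along a reversible adiabat, P₂ = P₁ (V₁/V₂)^γ.
γ = 5/3 for a monatomic ideal gas.
P₂ = 0.206 × (7.01/0.312)^(5/3) = 36.85 MPa.

P₂ ≈ 36.9 MPa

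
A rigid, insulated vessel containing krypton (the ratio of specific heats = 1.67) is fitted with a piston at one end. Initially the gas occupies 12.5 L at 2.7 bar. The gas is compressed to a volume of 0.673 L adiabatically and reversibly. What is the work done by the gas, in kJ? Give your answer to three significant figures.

P₂ = P₁(V₁/V₂)^γ = 2.7×(12.5/0.673)^(1.67) = 355.2 bar.
For a reversible adiabat, W_by_gas = (P₁V₁ − P₂V₂)/(γ−1).
W_by = (270000×0.0125 − 3.552×10^7×0.000673) / (0.67) = -30640 J.

W ≈ -30.6 kJ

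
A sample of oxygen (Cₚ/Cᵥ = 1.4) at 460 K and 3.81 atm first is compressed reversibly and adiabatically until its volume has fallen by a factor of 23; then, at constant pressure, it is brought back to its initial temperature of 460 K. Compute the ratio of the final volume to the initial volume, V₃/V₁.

V₃/V₁ ≈ 0.0124

Adiabatic step: V₂/V₁ = 0.04348; T₂ = T₁·23^(0.4) = 1612 K.
Isobaric step: V₃/V₂ = T₃/T₂ = 460/1612.
V₃/V₁ = (V₂/V₁)(V₃/V₂) = 0.04348 × (460/1612) = 0.0124.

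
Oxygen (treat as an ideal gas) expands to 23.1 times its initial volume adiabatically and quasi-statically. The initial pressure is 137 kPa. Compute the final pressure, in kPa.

P₂ ≈ 1.69 kPa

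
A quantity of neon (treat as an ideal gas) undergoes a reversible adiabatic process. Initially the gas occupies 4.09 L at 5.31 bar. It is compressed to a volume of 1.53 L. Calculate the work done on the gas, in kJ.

γ = 5/3 for a monatomic ideal gas.
P₂ = P₁(V₁/V₂)^γ = 5.31×(4.09/1.53)^(5/3) = 27.34 bar.
For a reversible adiabat, W_by_gas = (P₁V₁ − P₂V₂)/(γ−1).
W_by = (531000×0.00409 − 2.734×10^6×0.00153) / (2/3) = -3017 J.
W_on_gas = −W_by = 3017 J.

W ≈ 3.02 kJ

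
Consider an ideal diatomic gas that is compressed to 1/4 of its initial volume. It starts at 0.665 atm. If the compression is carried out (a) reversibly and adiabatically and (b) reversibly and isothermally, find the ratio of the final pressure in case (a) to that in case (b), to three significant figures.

For a diatomic ideal gas γ = 7/5.
Isothermal: P_b = P₁(V₁/V₂) = 0.665×4.
Adiabatic: P_a = P₁(V₁/V₂)^γ = 0.665×4^(7/5).
P_a/P_b = (V₁/V₂)^(γ−1) = 4^(2/5) = 1.741.

P_adiabatic / P_isothermal ≈ 1.74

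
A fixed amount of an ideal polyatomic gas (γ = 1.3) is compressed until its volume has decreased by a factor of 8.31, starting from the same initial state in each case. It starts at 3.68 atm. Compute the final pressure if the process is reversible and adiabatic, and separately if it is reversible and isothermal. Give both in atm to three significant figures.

Isothermal: P₂ = P₁(V₁/V₂) = 3.68×8.31 = 30.58 atm.
Adiabatic: P₂ = P₁(V₁/V₂)^γ = 3.68×8.31^(1.3) = 57.72 atm.

adiabatic: 57.7 atm; isothermal: 30.6 atm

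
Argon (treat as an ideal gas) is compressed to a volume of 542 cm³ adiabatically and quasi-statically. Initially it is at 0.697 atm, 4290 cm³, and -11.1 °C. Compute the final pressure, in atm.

Since PV^γ is constant along a reversible adiabat, P₂ = P₁ (V₁/V₂)^γ.
γ = 5/3 for a monatomic ideal gas.
P₂ = 0.697 × (4290/542)^(5/3) = 21.91 atm.

P₂ ≈ 21.9 atm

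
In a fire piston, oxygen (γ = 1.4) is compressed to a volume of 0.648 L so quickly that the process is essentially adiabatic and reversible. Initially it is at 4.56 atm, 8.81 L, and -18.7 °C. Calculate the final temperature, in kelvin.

Adiabatic: T₁V₁^(γ−1) = T₂V₂^(γ−1) ⇒ T₂ = T₁ (V₁/V₂)^(γ−1).
T₁ = -18.7 °C = 254.4 K.
T₂ = 254.4 × (8.81/0.648)^(0.4) = 722.7 K.

T₂ ≈ 723 K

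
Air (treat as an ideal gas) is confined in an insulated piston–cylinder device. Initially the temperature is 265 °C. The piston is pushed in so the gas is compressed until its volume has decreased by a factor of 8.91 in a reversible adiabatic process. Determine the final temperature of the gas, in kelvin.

T₂ ≈ 1290 K

For a reversible adiabat TV^(γ−1) is constant, so T₂ = T₁ (V₁/V₂)^(γ−1).
For a diatomic ideal gas γ = 7/5, so γ−1 = 2/5.
T₁ = 265 °C = 538.1 K.
T₂ = 538.1 × 8.91^(2/5) = 1291 K.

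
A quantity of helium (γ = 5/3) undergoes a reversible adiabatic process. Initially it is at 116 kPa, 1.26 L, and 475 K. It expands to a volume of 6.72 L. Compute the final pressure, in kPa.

P₂ ≈ 7.13 kPa

Since PV^γ is constant along a reversible adiabat, P₂ = P₁ (V₁/V₂)^γ.
P₂ = 116 × (1.26/6.72)^(5/3) = 7.125 kPa.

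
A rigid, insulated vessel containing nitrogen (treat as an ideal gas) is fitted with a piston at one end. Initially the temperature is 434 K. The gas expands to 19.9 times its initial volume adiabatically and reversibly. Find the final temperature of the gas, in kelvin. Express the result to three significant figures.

Adiabatic: T₁V₁^(γ−1) = T₂V₂^(γ−1) ⇒ T₂ = T₁ (V₁/V₂)^(γ−1).
For a diatomic ideal gas γ = 7/5, so γ−1 = 2/5.
T₂ = 434 × (1/19.9)^(2/5) = 131.2 K.

T₂ ≈ 131 K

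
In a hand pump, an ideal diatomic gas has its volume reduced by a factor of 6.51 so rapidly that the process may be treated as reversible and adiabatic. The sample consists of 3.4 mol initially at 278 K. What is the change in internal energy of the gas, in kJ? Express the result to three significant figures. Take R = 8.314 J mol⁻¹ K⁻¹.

ΔU ≈ 21.9 kJ

Adiabatic: T₁V₁^(γ−1) = T₂V₂^(γ−1) ⇒ T₂ = T₁ (V₁/V₂)^(γ−1).
γ = 7/5 for a diatomic ideal gas, so γ−1 = 2/5.
T₂ = 278 × 6.51^(2/5) = 588.1 K.
Q = 0, so ΔU = W_on_gas = nCᵥΔT with Cᵥ = R/(γ−1) = 20.79 J/(mol·K).
ΔU = 3.4 × 20.79 × (588.1 − 278) = 21920 J.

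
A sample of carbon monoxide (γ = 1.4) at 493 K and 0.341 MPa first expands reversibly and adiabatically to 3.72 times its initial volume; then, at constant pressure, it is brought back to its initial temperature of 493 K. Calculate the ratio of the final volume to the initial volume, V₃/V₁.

Adiabatic step: V₂/V₁ = 3.72; T₂ = T₁·(1/3.72)^(0.4) = 291.5 K.
Isobaric step: V₃/V₂ = T₃/T₂ = 493/291.5.
V₃/V₁ = (V₂/V₁)(V₃/V₂) = 3.72 × (493/291.5) = 6.292.

V₃/V₁ ≈ 6.29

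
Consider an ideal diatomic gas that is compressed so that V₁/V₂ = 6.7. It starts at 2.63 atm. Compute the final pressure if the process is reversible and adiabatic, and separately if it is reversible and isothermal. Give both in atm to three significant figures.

adiabatic: 37.7 atm; isothermal: 17.6 atm

For a diatomic ideal gas γ = 7/5.
Isothermal: P₂ = P₁(V₁/V₂) = 2.63×6.7 = 17.62 atm.
Adiabatic: P₂ = P₁(V₁/V₂)^γ = 2.63×6.7^(7/5) = 37.71 atm.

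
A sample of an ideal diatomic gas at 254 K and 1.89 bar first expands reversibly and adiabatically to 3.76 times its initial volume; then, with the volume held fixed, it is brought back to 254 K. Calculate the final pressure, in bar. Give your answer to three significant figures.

For a diatomic ideal gas γ = 7/5.
Adiabatic step (PV^γ = const): P₂ = 1.89×(1/3.76)^(7/5) = 0.2959 bar; T₂ = 254×(1/3.76)^(2/5) = 149.5 K.
Isochoric: P₃ = P₂(T₃/T₂) = 0.2959 × (254/149.5) = 0.5027 bar.

P₃ ≈ 0.503 bar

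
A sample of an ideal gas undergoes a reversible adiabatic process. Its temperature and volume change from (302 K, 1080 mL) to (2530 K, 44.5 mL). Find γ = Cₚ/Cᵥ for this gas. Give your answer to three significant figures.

γ ≈ 1.67

TV^(γ−1) = const ⇒ γ − 1 = ln(T₂/T₁) / ln(V₁/V₂).
γ = 1 + ln(2530/302) / ln(1080/44.5) = 1.666.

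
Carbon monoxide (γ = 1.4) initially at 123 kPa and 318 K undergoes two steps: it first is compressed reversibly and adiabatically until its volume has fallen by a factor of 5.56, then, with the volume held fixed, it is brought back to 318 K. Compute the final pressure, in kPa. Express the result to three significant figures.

P₃ ≈ 684 kPa

Adiabatic step (PV^γ = const): P₂ = 123×5.56^(1.4) = 1358 kPa; T₂ = 318×5.56^(0.4) = 631.6 K.
Isochoric: P₃ = P₂(T₃/T₂) = 1358 × (318/631.6) = 683.9 kPa.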